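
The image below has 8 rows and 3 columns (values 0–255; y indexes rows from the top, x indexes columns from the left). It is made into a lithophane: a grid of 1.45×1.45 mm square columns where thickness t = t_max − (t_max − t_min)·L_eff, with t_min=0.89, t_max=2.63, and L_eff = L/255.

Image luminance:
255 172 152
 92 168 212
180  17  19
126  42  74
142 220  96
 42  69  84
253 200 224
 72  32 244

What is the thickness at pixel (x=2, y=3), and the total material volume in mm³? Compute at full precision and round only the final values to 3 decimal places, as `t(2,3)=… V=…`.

t(2,3)=2.125 V=86.988

span = t_max - t_min = 2.63 - 0.89 = 1.740
L(2,3) = 74, L_eff = 74/255 = 0.290196
t(2,3) = 2.63 - 1.740·0.290196 = 2.125
Σt over all 8·3 pixels = 175837/4250 ≈ 41.3734118
V = pitch²·Σt = 1.45²·175837/4250 = 86.988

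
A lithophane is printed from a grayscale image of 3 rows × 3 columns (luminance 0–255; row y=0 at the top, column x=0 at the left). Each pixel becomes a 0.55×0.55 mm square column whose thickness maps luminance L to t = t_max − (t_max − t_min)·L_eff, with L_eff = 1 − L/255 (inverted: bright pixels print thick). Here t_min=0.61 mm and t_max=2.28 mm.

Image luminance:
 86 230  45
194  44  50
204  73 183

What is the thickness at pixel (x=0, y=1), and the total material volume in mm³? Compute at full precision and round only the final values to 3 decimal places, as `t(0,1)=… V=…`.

t(0,1)=1.881 V=3.858

span = t_max - t_min = 2.28 - 0.61 = 1.670
L(0,1) = 194, L_eff = 1 - 194/255 = 0.239216 (inverted)
t(0,1) = 2.28 - 1.670·0.239216 = 1.881
Σt over all 3·3 pixels = 162599/12750 ≈ 12.7528627
V = pitch²·Σt = 0.55²·162599/12750 = 3.858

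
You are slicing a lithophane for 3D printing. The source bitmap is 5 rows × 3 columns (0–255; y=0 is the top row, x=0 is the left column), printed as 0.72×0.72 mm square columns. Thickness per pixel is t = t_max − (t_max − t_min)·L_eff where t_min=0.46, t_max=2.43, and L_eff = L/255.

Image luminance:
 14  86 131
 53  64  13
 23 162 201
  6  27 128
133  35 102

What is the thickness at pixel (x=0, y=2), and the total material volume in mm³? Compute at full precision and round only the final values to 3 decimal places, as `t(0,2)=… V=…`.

t(0,2)=2.252 V=14.178

span = t_max - t_min = 2.43 - 0.46 = 1.970
L(0,2) = 23, L_eff = 23/255 = 0.090196
t(0,2) = 2.43 - 1.970·0.090196 = 2.252
Σt over all 5·3 pixels = 697409/25500 ≈ 27.3493725
V = pitch²·Σt = 0.72²·697409/25500 = 14.178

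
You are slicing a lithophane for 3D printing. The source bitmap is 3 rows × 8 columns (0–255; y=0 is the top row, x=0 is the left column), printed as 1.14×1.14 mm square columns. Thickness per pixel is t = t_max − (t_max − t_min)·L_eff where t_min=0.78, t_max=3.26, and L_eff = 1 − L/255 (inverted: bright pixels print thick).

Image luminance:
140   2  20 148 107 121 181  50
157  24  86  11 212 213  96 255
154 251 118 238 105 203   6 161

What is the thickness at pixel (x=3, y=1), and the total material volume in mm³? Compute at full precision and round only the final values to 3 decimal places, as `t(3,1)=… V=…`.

span = t_max - t_min = 3.26 - 0.78 = 2.480
L(3,1) = 11, L_eff = 1 - 11/255 = 0.956863 (inverted)
t(3,1) = 3.26 - 2.480·0.956863 = 0.887
Σt over all 3·8 pixels = 308998/6375 ≈ 48.4702745
V = pitch²·Σt = 1.14²·308998/6375 = 62.992

t(3,1)=0.887 V=62.992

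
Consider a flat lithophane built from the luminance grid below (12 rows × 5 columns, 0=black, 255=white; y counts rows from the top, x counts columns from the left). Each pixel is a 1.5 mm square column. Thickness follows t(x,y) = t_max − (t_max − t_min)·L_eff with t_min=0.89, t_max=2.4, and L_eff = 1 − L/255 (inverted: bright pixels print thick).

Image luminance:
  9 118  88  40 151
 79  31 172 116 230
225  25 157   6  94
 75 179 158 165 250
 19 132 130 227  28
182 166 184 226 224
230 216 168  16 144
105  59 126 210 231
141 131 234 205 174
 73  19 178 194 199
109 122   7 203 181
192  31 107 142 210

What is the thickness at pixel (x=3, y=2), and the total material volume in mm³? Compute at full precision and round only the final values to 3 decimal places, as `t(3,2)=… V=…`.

t(3,2)=0.926 V=229.976

span = t_max - t_min = 2.4 - 0.89 = 1.510
L(3,2) = 6, L_eff = 1 - 6/255 = 0.976471 (inverted)
t(3,2) = 2.4 - 1.510·0.976471 = 0.926
Σt over all 12·5 pixels = 2606393/25500 ≈ 102.2114902
V = pitch²·Σt = 1.5²·2606393/25500 = 229.976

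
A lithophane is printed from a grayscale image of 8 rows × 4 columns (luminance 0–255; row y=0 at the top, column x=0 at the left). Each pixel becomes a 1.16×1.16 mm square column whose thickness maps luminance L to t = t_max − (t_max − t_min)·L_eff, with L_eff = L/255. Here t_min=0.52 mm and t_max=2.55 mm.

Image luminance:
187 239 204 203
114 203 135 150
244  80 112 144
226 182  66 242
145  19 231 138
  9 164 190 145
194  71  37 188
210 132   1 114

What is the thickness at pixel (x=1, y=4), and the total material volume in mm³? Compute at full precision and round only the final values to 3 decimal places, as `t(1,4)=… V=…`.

t(1,4)=2.399 V=59.251

span = t_max - t_min = 2.55 - 0.52 = 2.030
L(1,4) = 19, L_eff = 19/255 = 0.074510
t(1,4) = 2.55 - 2.030·0.074510 = 2.399
Σt over all 8·4 pixels = 374281/8500 ≈ 44.0330588
V = pitch²·Σt = 1.16²·374281/8500 = 59.251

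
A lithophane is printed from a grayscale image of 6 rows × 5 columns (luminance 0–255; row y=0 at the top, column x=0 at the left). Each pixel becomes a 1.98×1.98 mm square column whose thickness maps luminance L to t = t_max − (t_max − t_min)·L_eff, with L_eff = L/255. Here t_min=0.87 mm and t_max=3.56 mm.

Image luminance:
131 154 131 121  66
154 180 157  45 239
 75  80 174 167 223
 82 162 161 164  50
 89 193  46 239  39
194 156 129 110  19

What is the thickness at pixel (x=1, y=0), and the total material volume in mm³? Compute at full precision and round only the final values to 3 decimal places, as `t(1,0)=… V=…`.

t(1,0)=1.935 V=256.168

span = t_max - t_min = 3.56 - 0.87 = 2.690
L(1,0) = 154, L_eff = 154/255 = 0.603922
t(1,0) = 3.56 - 2.690·0.603922 = 1.935
Σt over all 6·5 pixels = 55541/850 ≈ 65.3423529
V = pitch²·Σt = 1.98²·55541/850 = 256.168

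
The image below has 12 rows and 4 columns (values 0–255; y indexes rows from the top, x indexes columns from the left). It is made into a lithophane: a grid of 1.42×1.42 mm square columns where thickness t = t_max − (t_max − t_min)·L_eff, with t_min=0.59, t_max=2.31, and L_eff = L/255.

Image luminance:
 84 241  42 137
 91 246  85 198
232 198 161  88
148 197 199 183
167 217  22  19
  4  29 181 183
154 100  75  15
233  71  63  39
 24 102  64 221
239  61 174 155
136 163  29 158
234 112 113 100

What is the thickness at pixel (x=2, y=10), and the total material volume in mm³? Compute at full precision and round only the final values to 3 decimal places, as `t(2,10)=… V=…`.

span = t_max - t_min = 2.31 - 0.59 = 1.720
L(2,10) = 29, L_eff = 29/255 = 0.113725
t(2,10) = 2.31 - 1.720·0.113725 = 2.114
Σt over all 12·4 pixels = 440819/6375 ≈ 69.1480784
V = pitch²·Σt = 1.42²·440819/6375 = 139.430

t(2,10)=2.114 V=139.430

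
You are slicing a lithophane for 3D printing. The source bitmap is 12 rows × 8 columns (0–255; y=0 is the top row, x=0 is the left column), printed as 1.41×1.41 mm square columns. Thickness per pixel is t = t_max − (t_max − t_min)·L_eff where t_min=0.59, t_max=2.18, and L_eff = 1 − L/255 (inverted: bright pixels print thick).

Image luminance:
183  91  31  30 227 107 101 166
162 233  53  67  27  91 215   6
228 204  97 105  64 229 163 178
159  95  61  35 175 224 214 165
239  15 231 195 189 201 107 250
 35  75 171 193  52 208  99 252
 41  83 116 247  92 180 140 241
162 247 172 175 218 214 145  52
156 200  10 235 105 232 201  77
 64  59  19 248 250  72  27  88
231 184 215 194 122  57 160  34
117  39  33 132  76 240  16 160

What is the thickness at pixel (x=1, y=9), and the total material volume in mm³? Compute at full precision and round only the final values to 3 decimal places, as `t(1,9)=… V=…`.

span = t_max - t_min = 2.18 - 0.59 = 1.590
L(1,9) = 59, L_eff = 1 - 59/255 = 0.768627 (inverted)
t(1,9) = 2.18 - 1.590·0.768627 = 0.958
Σt over all 12·8 pixels = 296267/2125 ≈ 139.4197647
V = pitch²·Σt = 1.41²·296267/2125 = 277.180

t(1,9)=0.958 V=277.180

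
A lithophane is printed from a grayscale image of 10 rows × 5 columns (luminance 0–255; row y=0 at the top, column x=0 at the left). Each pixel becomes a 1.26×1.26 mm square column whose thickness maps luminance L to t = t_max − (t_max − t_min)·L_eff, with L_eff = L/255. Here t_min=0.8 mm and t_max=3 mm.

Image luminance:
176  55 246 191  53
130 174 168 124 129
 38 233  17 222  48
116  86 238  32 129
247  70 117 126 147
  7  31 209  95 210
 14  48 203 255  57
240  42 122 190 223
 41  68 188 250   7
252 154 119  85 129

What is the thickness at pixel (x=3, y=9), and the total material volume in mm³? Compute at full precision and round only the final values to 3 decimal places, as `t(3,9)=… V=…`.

t(3,9)=2.267 V=148.411

span = t_max - t_min = 3 - 0.8 = 2.200
L(3,9) = 85, L_eff = 85/255 = 0.333333
t(3,9) = 3 - 2.200·0.333333 = 2.267
Σt over all 10·5 pixels = 119189/1275 ≈ 93.4815686
V = pitch²·Σt = 1.26²·119189/1275 = 148.411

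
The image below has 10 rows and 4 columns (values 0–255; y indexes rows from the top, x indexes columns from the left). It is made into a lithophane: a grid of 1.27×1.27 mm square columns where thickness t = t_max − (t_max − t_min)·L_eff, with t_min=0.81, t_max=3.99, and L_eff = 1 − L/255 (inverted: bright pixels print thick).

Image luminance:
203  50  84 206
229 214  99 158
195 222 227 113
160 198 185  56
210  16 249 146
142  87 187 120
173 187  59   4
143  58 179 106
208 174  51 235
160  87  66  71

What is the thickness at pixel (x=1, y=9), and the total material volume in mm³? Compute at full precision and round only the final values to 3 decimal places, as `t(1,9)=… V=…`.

span = t_max - t_min = 3.99 - 0.81 = 3.180
L(1,9) = 87, L_eff = 1 - 87/255 = 0.658824 (inverted)
t(1,9) = 3.99 - 3.180·0.658824 = 1.895
Σt over all 10·4 pixels = 440701/4250 ≈ 103.6943529
V = pitch²·Σt = 1.27²·440701/4250 = 167.249

t(1,9)=1.895 V=167.249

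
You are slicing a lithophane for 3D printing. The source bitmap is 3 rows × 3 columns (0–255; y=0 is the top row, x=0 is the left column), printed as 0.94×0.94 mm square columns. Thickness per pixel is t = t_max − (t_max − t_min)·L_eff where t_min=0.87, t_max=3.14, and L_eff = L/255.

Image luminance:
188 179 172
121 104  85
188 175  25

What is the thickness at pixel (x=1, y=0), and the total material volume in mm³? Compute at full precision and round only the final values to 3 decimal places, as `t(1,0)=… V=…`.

t(1,0)=1.547 V=15.241

span = t_max - t_min = 3.14 - 0.87 = 2.270
L(1,0) = 179, L_eff = 179/255 = 0.701961
t(1,0) = 3.14 - 2.270·0.701961 = 1.547
Σt over all 3·3 pixels = 439831/25500 ≈ 17.2482745
V = pitch²·Σt = 0.94²·439831/25500 = 15.241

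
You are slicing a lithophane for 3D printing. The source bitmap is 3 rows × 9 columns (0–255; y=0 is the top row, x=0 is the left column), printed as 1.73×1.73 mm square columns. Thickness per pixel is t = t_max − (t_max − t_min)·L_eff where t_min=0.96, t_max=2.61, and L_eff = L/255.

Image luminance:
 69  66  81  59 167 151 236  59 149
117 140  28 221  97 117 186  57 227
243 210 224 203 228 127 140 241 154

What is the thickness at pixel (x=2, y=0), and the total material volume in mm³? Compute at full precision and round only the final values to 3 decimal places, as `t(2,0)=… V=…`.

t(2,0)=2.086 V=133.504

span = t_max - t_min = 2.61 - 0.96 = 1.650
L(2,0) = 81, L_eff = 81/255 = 0.317647
t(2,0) = 2.61 - 1.650·0.317647 = 2.086
Σt over all 3·9 pixels = 18958/425 ≈ 44.6070588
V = pitch²·Σt = 1.73²·18958/425 = 133.504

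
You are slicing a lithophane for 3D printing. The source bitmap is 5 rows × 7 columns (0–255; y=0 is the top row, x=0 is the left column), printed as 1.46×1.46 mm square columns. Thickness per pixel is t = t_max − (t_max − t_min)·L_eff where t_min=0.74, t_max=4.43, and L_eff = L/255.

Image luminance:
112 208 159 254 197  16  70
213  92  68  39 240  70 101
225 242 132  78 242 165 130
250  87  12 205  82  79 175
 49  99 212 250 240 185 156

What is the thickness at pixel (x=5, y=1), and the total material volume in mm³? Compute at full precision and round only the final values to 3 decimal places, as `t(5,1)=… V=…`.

t(5,1)=3.417 V=172.144

span = t_max - t_min = 4.43 - 0.74 = 3.690
L(5,1) = 70, L_eff = 70/255 = 0.274510
t(5,1) = 4.43 - 3.690·0.274510 = 3.417
Σt over all 5·7 pixels = 80.758
V = pitch²·Σt = 1.46²·80.758 = 172.144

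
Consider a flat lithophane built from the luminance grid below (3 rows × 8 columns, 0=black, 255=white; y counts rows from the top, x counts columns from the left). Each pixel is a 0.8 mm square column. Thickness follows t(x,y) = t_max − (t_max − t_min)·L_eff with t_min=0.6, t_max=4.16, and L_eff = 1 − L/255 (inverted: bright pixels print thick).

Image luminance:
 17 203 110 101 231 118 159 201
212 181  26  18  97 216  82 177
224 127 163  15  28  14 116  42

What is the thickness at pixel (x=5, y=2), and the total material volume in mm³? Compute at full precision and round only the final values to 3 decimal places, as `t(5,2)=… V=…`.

t(5,2)=0.795 V=34.931

span = t_max - t_min = 4.16 - 0.6 = 3.560
L(5,2) = 14, L_eff = 1 - 14/255 = 0.945098 (inverted)
t(5,2) = 4.16 - 3.560·0.945098 = 0.795
Σt over all 3·8 pixels = 347942/6375 ≈ 54.5791373
V = pitch²·Σt = 0.8²·347942/6375 = 34.931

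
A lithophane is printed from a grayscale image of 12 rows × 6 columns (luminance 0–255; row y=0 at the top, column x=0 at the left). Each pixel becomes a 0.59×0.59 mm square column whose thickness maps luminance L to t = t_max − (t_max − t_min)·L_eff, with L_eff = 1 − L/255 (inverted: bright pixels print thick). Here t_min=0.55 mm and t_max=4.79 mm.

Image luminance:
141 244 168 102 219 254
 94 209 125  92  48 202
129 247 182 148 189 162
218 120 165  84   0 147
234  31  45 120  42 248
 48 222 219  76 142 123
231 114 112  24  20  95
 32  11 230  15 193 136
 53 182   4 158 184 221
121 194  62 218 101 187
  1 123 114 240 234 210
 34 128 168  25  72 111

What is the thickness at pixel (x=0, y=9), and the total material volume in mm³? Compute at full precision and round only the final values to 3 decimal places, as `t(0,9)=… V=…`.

span = t_max - t_min = 4.79 - 0.55 = 4.240
L(0,9) = 121, L_eff = 1 - 121/255 = 0.525490 (inverted)
t(0,9) = 4.79 - 4.240·0.525490 = 2.562
Σt over all 12·6 pixels = 423244/2125 ≈ 199.1736471
V = pitch²·Σt = 0.59²·423244/2125 = 69.332

t(0,9)=2.562 V=69.332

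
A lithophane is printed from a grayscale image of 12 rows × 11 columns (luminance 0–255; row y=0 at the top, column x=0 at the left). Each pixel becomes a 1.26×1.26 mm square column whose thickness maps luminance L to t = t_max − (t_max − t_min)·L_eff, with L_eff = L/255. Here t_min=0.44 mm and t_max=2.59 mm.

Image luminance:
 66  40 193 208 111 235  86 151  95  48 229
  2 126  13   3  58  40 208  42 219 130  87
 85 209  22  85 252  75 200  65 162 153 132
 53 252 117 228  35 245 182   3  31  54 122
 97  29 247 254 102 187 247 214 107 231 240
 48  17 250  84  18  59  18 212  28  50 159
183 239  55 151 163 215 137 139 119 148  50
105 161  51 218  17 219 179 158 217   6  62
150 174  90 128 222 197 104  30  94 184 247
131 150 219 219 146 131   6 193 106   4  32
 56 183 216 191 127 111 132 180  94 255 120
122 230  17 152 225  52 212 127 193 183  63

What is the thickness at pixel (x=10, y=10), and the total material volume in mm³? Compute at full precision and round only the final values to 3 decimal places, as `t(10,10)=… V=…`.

span = t_max - t_min = 2.59 - 0.44 = 2.150
L(10,10) = 120, L_eff = 120/255 = 0.470588
t(10,10) = 2.59 - 2.150·0.470588 = 1.578
Σt over all 12·11 pixels = 250567/1275 ≈ 196.5231373
V = pitch²·Σt = 1.26²·250567/1275 = 312.000

t(10,10)=1.578 V=312.000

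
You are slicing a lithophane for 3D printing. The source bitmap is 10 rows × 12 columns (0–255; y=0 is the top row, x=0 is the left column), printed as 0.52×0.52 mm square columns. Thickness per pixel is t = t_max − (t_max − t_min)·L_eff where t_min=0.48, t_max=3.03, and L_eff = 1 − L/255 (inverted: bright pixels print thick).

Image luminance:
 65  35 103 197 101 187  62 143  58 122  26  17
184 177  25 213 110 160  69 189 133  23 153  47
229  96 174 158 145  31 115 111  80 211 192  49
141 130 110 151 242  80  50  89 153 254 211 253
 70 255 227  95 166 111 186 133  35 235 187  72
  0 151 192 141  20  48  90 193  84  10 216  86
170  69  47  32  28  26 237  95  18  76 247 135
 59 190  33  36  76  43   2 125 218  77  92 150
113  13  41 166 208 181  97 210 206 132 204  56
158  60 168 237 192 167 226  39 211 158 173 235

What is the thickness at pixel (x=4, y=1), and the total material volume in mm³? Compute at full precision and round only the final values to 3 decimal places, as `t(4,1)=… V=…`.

span = t_max - t_min = 3.03 - 0.48 = 2.550
L(4,1) = 110, L_eff = 1 - 110/255 = 0.568627 (inverted)
t(4,1) = 3.03 - 2.550·0.568627 = 1.580
Σt over all 10·12 pixels = 207.49
V = pitch²·Σt = 0.52²·207.49 = 56.105

t(4,1)=1.580 V=56.105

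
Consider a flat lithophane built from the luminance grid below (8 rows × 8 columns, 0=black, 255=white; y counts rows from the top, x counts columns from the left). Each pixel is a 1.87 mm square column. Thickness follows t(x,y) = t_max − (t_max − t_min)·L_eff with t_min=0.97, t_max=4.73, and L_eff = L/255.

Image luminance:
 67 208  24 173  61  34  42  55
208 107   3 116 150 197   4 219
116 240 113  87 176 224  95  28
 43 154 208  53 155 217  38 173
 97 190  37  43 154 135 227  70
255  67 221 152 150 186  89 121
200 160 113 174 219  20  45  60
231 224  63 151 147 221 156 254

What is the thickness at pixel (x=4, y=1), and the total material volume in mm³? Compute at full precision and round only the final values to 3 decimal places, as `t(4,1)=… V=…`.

t(4,1)=2.518 V=624.428

span = t_max - t_min = 4.73 - 0.97 = 3.760
L(4,1) = 150, L_eff = 150/255 = 0.588235
t(4,1) = 4.73 - 3.760·0.588235 = 2.518
Σt over all 8·8 pixels = 227672/1275 ≈ 178.5662745
V = pitch²·Σt = 1.87²·227672/1275 = 624.428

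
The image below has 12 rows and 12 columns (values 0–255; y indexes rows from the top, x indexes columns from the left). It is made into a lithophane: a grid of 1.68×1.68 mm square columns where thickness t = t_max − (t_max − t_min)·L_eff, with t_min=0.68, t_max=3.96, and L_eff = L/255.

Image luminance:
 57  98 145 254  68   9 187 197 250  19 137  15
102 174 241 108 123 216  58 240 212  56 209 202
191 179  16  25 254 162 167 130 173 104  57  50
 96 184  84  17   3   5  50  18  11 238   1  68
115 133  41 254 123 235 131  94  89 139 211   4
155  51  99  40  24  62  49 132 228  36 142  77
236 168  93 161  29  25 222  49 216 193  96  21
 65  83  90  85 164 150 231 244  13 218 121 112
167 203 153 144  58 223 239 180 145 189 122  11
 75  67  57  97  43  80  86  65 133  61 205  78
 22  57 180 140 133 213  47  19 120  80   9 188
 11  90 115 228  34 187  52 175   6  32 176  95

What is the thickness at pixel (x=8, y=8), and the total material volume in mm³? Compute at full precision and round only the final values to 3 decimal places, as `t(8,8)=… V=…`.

span = t_max - t_min = 3.96 - 0.68 = 3.280
L(8,8) = 145, L_eff = 145/255 = 0.568627
t(8,8) = 3.96 - 3.280·0.568627 = 2.095
Σt over all 12·12 pixels = 2265962/6375 ≈ 355.4450196
V = pitch²·Σt = 1.68²·2265962/6375 = 1003.208

t(8,8)=2.095 V=1003.208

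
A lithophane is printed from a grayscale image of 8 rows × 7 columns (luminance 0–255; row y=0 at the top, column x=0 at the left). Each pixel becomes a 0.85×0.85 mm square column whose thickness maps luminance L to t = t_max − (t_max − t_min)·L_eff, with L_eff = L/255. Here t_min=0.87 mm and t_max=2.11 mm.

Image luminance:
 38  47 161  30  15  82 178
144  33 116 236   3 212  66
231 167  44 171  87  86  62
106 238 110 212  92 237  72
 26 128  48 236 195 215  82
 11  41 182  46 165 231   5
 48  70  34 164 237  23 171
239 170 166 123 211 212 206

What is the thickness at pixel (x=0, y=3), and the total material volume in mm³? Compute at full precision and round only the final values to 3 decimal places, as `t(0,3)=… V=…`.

span = t_max - t_min = 2.11 - 0.87 = 1.240
L(0,3) = 106, L_eff = 106/255 = 0.415686
t(0,3) = 2.11 - 1.240·0.415686 = 1.595
Σt over all 8·7 pixels = 537479/6375 ≈ 84.3104314
V = pitch²·Σt = 0.85²·537479/6375 = 60.914

t(0,3)=1.595 V=60.914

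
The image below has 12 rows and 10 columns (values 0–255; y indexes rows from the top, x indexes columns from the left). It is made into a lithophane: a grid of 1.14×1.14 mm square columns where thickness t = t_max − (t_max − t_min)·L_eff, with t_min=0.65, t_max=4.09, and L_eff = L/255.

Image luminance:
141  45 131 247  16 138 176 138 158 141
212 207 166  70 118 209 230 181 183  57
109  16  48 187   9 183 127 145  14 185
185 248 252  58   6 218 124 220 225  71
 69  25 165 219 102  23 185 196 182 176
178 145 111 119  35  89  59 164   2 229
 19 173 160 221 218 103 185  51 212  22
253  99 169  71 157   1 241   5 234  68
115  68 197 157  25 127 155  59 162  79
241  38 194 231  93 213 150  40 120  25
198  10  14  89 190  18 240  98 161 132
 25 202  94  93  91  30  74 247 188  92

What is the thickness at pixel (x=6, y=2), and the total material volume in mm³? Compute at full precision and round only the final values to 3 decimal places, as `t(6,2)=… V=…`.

t(6,2)=2.377 V=366.030

span = t_max - t_min = 4.09 - 0.65 = 3.440
L(6,2) = 127, L_eff = 127/255 = 0.498039
t(6,2) = 4.09 - 3.440·0.498039 = 2.377
Σt over all 12·10 pixels = 281.648
V = pitch²·Σt = 1.14²·281.648 = 366.030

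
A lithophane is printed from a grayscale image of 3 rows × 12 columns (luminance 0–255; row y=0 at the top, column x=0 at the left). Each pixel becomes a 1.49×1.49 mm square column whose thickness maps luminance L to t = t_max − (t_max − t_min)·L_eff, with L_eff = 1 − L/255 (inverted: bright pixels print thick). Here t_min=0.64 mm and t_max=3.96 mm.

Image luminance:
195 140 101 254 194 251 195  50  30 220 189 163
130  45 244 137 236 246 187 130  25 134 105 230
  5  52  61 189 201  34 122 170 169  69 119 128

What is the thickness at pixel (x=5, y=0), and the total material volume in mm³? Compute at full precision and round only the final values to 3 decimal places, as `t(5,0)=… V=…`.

span = t_max - t_min = 3.96 - 0.64 = 3.320
L(5,0) = 251, L_eff = 1 - 251/255 = 0.015686 (inverted)
t(5,0) = 3.96 - 3.320·0.015686 = 3.908
Σt over all 3·12 pixels = 114866/1275 ≈ 90.0909804
V = pitch²·Σt = 1.49²·114866/1275 = 200.011

t(5,0)=3.908 V=200.011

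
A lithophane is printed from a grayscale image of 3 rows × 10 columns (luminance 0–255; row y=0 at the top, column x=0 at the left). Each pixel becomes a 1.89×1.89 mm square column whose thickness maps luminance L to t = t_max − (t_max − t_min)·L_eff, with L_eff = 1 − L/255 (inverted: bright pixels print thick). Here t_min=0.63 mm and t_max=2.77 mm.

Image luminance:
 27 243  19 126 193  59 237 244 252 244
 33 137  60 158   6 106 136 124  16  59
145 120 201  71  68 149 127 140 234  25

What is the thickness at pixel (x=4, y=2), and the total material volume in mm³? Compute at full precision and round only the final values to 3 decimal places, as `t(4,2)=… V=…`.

span = t_max - t_min = 2.77 - 0.63 = 2.140
L(4,2) = 68, L_eff = 1 - 68/255 = 0.733333 (inverted)
t(4,2) = 2.77 - 2.140·0.733333 = 1.201
Σt over all 3·10 pixels = 107198/2125 ≈ 50.4461176
V = pitch²·Σt = 1.89²·107198/2125 = 180.199

t(4,2)=1.201 V=180.199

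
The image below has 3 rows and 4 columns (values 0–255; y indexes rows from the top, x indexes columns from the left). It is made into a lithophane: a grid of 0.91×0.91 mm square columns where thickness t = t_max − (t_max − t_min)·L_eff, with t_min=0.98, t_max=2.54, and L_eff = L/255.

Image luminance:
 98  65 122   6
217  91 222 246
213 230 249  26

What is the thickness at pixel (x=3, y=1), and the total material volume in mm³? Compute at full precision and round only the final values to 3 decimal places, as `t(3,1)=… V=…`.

span = t_max - t_min = 2.54 - 0.98 = 1.560
L(3,1) = 246, L_eff = 246/255 = 0.964706
t(3,1) = 2.54 - 1.560·0.964706 = 1.035
Σt over all 3·4 pixels = 19.56
V = pitch²·Σt = 0.91²·19.56 = 16.198

t(3,1)=1.035 V=16.198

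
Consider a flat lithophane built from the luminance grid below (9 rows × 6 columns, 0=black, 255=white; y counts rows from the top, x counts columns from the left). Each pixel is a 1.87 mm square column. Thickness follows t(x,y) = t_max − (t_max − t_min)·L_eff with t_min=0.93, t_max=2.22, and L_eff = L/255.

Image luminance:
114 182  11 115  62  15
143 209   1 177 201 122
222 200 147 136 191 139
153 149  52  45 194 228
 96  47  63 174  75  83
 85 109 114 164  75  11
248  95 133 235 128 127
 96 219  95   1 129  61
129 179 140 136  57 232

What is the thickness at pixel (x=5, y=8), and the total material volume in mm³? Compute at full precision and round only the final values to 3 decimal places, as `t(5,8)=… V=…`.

t(5,8)=1.046 V=299.906

span = t_max - t_min = 2.22 - 0.93 = 1.290
L(5,8) = 232, L_eff = 232/255 = 0.909804
t(5,8) = 2.22 - 1.290·0.909804 = 1.046
Σt over all 9·6 pixels = 182247/2125 ≈ 85.7632941
V = pitch²·Σt = 1.87²·182247/2125 = 299.906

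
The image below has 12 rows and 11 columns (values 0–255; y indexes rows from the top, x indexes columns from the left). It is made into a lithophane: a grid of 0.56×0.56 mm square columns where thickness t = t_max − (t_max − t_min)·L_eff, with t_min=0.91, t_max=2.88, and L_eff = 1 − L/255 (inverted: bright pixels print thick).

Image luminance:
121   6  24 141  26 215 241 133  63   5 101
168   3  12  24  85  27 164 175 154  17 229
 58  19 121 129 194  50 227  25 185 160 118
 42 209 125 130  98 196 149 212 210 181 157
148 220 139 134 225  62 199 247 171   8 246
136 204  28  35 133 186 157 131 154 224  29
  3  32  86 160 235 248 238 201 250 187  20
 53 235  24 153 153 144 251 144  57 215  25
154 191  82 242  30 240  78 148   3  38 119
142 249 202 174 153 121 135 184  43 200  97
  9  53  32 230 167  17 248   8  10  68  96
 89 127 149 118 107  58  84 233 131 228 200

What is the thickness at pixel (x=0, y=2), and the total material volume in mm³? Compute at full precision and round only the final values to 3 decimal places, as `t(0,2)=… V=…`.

span = t_max - t_min = 2.88 - 0.91 = 1.970
L(0,2) = 58, L_eff = 1 - 58/255 = 0.772549 (inverted)
t(0,2) = 2.88 - 1.970·0.772549 = 1.358
Σt over all 12·11 pixels = 3200711/12750 ≈ 251.0361569
V = pitch²·Σt = 0.56²·3200711/12750 = 78.725

t(0,2)=1.358 V=78.725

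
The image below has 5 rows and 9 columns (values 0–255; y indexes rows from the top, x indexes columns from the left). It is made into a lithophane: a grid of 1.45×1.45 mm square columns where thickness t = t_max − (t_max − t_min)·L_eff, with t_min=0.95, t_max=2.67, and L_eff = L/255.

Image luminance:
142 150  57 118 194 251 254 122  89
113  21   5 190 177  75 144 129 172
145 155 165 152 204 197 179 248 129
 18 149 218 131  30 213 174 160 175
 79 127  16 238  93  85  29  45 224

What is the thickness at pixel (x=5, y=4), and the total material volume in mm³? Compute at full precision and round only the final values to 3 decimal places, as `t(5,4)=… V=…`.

span = t_max - t_min = 2.67 - 0.95 = 1.720
L(5,4) = 85, L_eff = 85/255 = 0.333333
t(5,4) = 2.67 - 1.720·0.333333 = 2.097
Σt over all 5·9 pixels = 2000693/25500 ≈ 78.4585490
V = pitch²·Σt = 1.45²·2000693/25500 = 164.959

t(5,4)=2.097 V=164.959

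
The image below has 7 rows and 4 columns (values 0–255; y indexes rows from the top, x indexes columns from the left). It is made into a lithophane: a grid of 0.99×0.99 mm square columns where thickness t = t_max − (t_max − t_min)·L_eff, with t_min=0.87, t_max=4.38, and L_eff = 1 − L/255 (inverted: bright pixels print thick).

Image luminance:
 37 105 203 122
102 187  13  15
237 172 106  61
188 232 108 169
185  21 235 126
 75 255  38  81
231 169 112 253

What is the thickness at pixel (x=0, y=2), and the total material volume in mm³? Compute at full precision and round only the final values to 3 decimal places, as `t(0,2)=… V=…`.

t(0,2)=4.132 V=75.653

span = t_max - t_min = 4.38 - 0.87 = 3.510
L(0,2) = 237, L_eff = 1 - 237/255 = 0.070588 (inverted)
t(0,2) = 4.38 - 3.510·0.070588 = 4.132
Σt over all 7·4 pixels = 328053/4250 ≈ 77.1889412
V = pitch²·Σt = 0.99²·328053/4250 = 75.653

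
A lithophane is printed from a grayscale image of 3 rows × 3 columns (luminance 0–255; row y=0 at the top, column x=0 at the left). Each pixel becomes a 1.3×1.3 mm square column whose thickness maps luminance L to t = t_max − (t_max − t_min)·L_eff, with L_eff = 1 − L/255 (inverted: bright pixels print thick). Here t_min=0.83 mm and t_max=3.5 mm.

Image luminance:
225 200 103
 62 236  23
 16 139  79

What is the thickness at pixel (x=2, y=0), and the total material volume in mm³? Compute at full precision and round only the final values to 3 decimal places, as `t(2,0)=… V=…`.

t(2,0)=1.908 V=31.788

span = t_max - t_min = 3.5 - 0.83 = 2.670
L(2,0) = 103, L_eff = 1 - 103/255 = 0.596078 (inverted)
t(2,0) = 3.5 - 2.670·0.596078 = 1.908
Σt over all 3·3 pixels = 79941/4250 ≈ 18.8096471
V = pitch²·Σt = 1.3²·79941/4250 = 31.788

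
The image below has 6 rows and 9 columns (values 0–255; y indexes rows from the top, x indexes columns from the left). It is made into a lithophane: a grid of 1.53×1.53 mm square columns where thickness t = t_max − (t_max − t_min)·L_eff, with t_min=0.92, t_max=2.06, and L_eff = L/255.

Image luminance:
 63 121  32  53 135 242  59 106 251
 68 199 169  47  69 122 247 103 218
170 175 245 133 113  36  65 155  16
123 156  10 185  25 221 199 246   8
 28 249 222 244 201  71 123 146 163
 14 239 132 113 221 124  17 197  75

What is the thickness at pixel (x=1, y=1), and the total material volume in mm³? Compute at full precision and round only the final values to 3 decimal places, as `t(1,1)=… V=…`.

t(1,1)=1.170 V=185.429

span = t_max - t_min = 2.06 - 0.92 = 1.140
L(1,1) = 199, L_eff = 199/255 = 0.780392
t(1,1) = 2.06 - 1.140·0.780392 = 1.170
Σt over all 6·9 pixels = 168327/2125 ≈ 79.2127059
V = pitch²·Σt = 1.53²·168327/2125 = 185.429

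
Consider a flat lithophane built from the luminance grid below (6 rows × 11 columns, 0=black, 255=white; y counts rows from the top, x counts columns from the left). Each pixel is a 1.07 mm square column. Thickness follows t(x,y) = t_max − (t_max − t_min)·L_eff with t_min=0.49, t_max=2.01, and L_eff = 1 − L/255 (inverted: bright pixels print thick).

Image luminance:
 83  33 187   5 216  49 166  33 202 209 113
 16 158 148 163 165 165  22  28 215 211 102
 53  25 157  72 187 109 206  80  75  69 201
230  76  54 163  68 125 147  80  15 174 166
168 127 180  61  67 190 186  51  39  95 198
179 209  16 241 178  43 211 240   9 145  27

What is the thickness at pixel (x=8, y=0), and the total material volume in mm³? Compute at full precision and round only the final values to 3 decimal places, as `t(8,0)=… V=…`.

span = t_max - t_min = 2.01 - 0.49 = 1.520
L(8,0) = 202, L_eff = 1 - 202/255 = 0.207843 (inverted)
t(8,0) = 2.01 - 1.520·0.207843 = 1.694
Σt over all 6·11 pixels = 1026491/12750 ≈ 80.5090980
V = pitch²·Σt = 1.07²·1026491/12750 = 92.175

t(8,0)=1.694 V=92.175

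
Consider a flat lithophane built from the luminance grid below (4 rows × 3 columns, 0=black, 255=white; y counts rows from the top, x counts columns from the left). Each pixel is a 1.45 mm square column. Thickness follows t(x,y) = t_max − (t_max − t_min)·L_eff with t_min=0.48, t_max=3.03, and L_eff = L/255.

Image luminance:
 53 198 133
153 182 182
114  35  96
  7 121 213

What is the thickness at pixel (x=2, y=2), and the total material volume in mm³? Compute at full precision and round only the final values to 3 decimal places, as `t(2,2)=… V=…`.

t(2,2)=2.070 V=45.183

span = t_max - t_min = 3.03 - 0.48 = 2.550
L(2,2) = 96, L_eff = 96/255 = 0.376471
t(2,2) = 3.03 - 2.550·0.376471 = 2.070
Σt over all 4·3 pixels = 21.49
V = pitch²·Σt = 1.45²·21.49 = 45.183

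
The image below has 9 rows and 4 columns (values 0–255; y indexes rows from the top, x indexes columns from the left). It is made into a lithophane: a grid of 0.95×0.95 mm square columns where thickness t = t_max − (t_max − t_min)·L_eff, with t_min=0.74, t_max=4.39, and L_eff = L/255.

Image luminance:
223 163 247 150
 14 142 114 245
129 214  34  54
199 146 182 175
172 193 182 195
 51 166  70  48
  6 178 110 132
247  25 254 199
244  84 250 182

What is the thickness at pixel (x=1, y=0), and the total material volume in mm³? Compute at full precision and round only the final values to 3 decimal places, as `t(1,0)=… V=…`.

span = t_max - t_min = 4.39 - 0.74 = 3.650
L(1,0) = 163, L_eff = 163/255 = 0.639216
t(1,0) = 4.39 - 3.650·0.639216 = 2.057
Σt over all 9·4 pixels = 410417/5100 ≈ 80.4739216
V = pitch²·Σt = 0.95²·410417/5100 = 72.628

t(1,0)=2.057 V=72.628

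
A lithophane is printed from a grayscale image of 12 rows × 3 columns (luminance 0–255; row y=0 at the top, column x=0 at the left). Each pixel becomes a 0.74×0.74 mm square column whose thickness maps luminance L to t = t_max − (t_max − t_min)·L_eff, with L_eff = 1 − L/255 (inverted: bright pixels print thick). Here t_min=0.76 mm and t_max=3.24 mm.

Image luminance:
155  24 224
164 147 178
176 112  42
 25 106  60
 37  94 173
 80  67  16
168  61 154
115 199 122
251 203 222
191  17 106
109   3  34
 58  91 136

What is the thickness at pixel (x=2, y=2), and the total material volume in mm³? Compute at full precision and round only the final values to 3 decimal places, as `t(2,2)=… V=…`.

t(2,2)=1.168 V=36.924

span = t_max - t_min = 3.24 - 0.76 = 2.480
L(2,2) = 42, L_eff = 1 - 42/255 = 0.835294 (inverted)
t(2,2) = 3.24 - 2.480·0.835294 = 1.168
Σt over all 12·3 pixels = 85972/1275 ≈ 67.4290196
V = pitch²·Σt = 0.74²·85972/1275 = 36.924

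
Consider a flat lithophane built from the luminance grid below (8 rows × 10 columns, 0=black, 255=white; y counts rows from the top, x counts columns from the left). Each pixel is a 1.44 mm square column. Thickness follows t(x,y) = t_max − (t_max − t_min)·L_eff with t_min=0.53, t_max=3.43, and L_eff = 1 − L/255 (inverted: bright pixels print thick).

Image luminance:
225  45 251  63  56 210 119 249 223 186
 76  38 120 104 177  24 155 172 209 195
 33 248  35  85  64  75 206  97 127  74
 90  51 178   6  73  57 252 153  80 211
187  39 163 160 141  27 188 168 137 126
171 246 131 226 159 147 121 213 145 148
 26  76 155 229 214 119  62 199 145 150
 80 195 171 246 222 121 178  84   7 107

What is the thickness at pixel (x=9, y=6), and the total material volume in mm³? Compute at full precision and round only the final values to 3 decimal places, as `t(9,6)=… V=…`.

t(9,6)=2.236 V=345.461

span = t_max - t_min = 3.43 - 0.53 = 2.900
L(9,6) = 150, L_eff = 1 - 150/255 = 0.411765 (inverted)
t(9,6) = 3.43 - 2.900·0.411765 = 2.236
Σt over all 8·10 pixels = 424829/2550 ≈ 166.5996078
V = pitch²·Σt = 1.44²·424829/2550 = 345.461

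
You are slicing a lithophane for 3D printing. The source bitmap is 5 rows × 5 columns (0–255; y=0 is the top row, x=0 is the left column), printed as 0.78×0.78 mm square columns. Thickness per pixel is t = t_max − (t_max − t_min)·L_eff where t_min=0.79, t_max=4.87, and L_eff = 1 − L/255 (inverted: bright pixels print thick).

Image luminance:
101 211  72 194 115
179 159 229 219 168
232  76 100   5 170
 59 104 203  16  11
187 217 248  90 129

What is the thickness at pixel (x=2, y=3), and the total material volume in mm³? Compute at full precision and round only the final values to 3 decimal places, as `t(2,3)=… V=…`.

span = t_max - t_min = 4.87 - 0.79 = 4.080
L(2,3) = 203, L_eff = 1 - 203/255 = 0.203922 (inverted)
t(2,3) = 4.87 - 4.080·0.203922 = 4.038
Σt over all 5·5 pixels = 75.654
V = pitch²·Σt = 0.78²·75.654 = 46.028

t(2,3)=4.038 V=46.028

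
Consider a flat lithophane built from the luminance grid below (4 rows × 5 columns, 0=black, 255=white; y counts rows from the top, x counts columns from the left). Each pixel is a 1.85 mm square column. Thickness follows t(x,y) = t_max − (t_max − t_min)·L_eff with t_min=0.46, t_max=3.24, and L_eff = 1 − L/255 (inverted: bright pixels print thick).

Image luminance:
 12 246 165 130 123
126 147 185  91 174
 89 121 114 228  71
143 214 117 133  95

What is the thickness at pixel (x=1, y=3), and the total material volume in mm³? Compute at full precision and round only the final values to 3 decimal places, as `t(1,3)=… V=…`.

t(1,3)=2.793 V=133.125

span = t_max - t_min = 3.24 - 0.46 = 2.780
L(1,3) = 214, L_eff = 1 - 214/255 = 0.160784 (inverted)
t(1,3) = 3.24 - 2.780·0.160784 = 2.793
Σt over all 4·5 pixels = 82656/2125 ≈ 38.8969412
V = pitch²·Σt = 1.85²·82656/2125 = 133.125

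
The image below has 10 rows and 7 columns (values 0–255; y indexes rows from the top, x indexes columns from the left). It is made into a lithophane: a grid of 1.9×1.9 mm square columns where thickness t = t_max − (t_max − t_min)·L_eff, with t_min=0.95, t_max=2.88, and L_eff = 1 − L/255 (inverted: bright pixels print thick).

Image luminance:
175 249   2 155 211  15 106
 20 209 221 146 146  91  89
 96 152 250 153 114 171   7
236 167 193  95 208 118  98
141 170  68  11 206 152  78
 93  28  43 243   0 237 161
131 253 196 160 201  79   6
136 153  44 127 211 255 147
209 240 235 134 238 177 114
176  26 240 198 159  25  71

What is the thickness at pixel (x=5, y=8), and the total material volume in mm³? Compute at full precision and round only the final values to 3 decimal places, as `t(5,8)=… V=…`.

span = t_max - t_min = 2.88 - 0.95 = 1.930
L(5,8) = 177, L_eff = 1 - 177/255 = 0.305882 (inverted)
t(5,8) = 2.88 - 1.930·0.305882 = 2.290
Σt over all 10·7 pixels = 719939/5100 ≈ 141.1645098
V = pitch²·Σt = 1.9²·719939/5100 = 509.604

t(5,8)=2.290 V=509.604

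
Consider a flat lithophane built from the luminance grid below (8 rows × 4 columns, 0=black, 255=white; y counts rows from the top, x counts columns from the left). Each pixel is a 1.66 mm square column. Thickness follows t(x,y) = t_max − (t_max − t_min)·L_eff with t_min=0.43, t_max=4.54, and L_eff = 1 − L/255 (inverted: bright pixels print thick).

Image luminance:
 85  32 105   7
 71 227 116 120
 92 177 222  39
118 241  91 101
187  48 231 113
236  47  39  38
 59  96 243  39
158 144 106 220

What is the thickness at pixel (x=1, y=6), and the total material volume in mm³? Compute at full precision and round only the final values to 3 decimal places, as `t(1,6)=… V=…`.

span = t_max - t_min = 4.54 - 0.43 = 4.110
L(1,6) = 96, L_eff = 1 - 96/255 = 0.623529 (inverted)
t(1,6) = 4.54 - 4.110·0.623529 = 1.977
Σt over all 8·4 pixels = 161034/2125 ≈ 75.7807059
V = pitch²·Σt = 1.66²·161034/2125 = 208.821

t(1,6)=1.977 V=208.821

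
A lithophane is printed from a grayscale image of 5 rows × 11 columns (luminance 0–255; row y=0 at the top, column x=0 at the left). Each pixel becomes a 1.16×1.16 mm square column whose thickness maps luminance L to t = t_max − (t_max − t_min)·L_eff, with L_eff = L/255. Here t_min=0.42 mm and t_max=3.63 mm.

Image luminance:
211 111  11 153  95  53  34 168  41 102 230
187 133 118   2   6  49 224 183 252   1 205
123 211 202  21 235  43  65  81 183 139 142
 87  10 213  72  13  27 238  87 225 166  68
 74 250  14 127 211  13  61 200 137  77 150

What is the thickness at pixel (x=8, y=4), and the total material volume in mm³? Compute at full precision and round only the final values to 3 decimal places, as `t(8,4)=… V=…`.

span = t_max - t_min = 3.63 - 0.42 = 3.210
L(8,4) = 137, L_eff = 137/255 = 0.537255
t(8,4) = 3.63 - 3.210·0.537255 = 1.905
Σt over all 5·11 pixels = 997887/8500 ≈ 117.3984706
V = pitch²·Σt = 1.16²·997887/8500 = 157.971

t(8,4)=1.905 V=157.971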